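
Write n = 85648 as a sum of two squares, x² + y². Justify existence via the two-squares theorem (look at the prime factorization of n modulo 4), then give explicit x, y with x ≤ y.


Step 1: Factor n = 85648 = 2^4 · 53 · 101.
Step 2: Check the mod-4 condition on each prime factor: 2 = 2 (special); 53 ≡ 1 (mod 4), exponent 1; 101 ≡ 1 (mod 4), exponent 1.
All primes ≡ 3 (mod 4) appear to even exponent (or don't appear), so by the two-squares theorem n IS expressible as a sum of two squares.
Step 3: Build a representation. Group n = k² · m with k = 4 and m = 53 · 101 = 5353 (a product of primes ≡ 1 (mod 4)); a representation of m scales to one of n via (k·x)² + (k·y)² = k²(x² + y²). Each prime p ≡ 1 (mod 4) is itself a sum of two squares; find a² by testing p − a² for a perfect square:
  53: 53 − 1² = 52, 53 − 2² = 49 = 7² ⇒ 53 = 2² + 7².
  101: 101 − 1² = 100 = 10² ⇒ 101 = 1² + 10².
  Combine using the Brahmagupta–Fibonacci identity (a² + b²)(c² + d²) = (ac − bd)² + (ad + bc)² = (ac + bd)² + (ad − bc)²:
  53 · 101 = 5353: from (2² + 7²)(1² + 10²), take (2·1 − 7·10, 2·10 + 7·1) = (2 − 70, 20 + 7) = (-68, 27); dropping signs (only squares matter) gives (68, 27); check 68² + 27² = 4624 + 729 = 5353 ✓.
  Scale by k = 4: (4·68, 4·27) = (272, 108).
Step 4: Order so x ≤ y and verify: 108² + 272² = 11664 + 73984 = 85648 = n. ✓

n = 85648 = 108² + 272² (one valid representation with x ≤ y).


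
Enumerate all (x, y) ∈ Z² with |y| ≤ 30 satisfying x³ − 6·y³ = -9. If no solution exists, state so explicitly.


The equation is x³ - 6y³ = -9. For fixed y, x³ = 6·y³ − 9, so a solution requires the RHS to be a perfect cube.
Strategy: iterate y from -30 to 30, compute RHS = 6·y³ − 9, and check whether it is a (positive or negative) perfect cube.
Check small values of y:
  y = 0: RHS = -9 is not a perfect cube.
  y = 1: RHS = -3 is not a perfect cube.
  y = -1: RHS = -15 is not a perfect cube.
  y = 2: RHS = 39 is not a perfect cube.
  y = -2: RHS = -57 is not a perfect cube.
  y = 3: RHS = 153 is not a perfect cube.
  y = -3: RHS = -171 is not a perfect cube.
Continuing the search up to |y| = 30 finds no solutions either.
No (x, y) in the scanned range satisfies the equation.

No integer solutions with |y| ≤ 30.


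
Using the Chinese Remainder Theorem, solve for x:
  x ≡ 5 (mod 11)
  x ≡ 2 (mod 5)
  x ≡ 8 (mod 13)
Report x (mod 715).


Moduli 11, 5, 13 are pairwise coprime; by CRT there is a unique solution modulo M = 11 · 5 · 13 = 715.
Solve pairwise, accumulating the modulus:
  Start with x ≡ 5 (mod 11).
  Combine with x ≡ 2 (mod 5): since gcd(11, 5) = 1, we get a unique residue mod 55.
    Write x = 5 + 11·t and substitute into x ≡ 2 (mod 5): 11·t ≡ 2 − 5 = -3 (mod 5).
    Reduce coefficients mod 5: 1·t ≡ 2 (mod 5).
    So t ≡ 2 (mod 5).
    Then x = 5 + 11·2 = 27, valid modulo lcm(11, 5) = 55: x ≡ 27 (mod 55).
  Combine with x ≡ 8 (mod 13): since gcd(55, 13) = 1, we get a unique residue mod 715.
    Write x = 27 + 55·t and substitute into x ≡ 8 (mod 13): 55·t ≡ 8 − 27 = -19 (mod 13).
    Reduce coefficients mod 13: 3·t ≡ 7 (mod 13).
    The inverse of 3 mod 13 is 9 (since 3·9 = 27 = 2·13 + 1), so t ≡ 9·7 = 63 ≡ 11 (mod 13).
    Then x = 27 + 55·11 = 632, valid modulo lcm(55, 13) = 715: x ≡ 632 (mod 715).
Verify: 632 mod 11 = 5 ✓, 632 mod 5 = 2 ✓, 632 mod 13 = 8 ✓.

x ≡ 632 (mod 715).


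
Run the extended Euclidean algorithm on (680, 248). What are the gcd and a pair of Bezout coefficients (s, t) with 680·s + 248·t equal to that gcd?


Euclidean algorithm on (680, 248) — divide until remainder is 0:
  680 = 2 · 248 + 184
  248 = 1 · 184 + 64
  184 = 2 · 64 + 56
  64 = 1 · 56 + 8
  56 = 7 · 8 + 0
gcd(680, 248) = 8.
Track Bezout coefficients alongside the remainders: start with r₀ = 680 = a·1 + b·0 (s = 1, t = 0) and r₁ = 248 = a·0 + b·1 (s = 0, t = 1); each new remainder r_{k+1} = r_{k-1} − q_k·r_k inherits s_{k+1} = s_{k-1} − q_k·s_k, t_{k+1} = t_{k-1} − q_k·t_k, so r_k = a·s_k + b·t_k at every step:
  q = 2: r = 184, s = 1 − 2·0 = 1, t = 0 − 2·1 = -2  (check: 680·1 + 248·(-2) = 184)
  q = 1: r = 64, s = 0 − 1·1 = -1, t = 1 − 1·(-2) = 3  (check: 680·(-1) + 248·3 = 64)
  q = 2: r = 56, s = 1 − 2·(-1) = 3, t = -2 − 2·3 = -8  (check: 680·3 + 248·(-8) = 56)
  q = 1: r = 8, s = -1 − 1·3 = -4, t = 3 − 1·(-8) = 11  (check: 680·(-4) + 248·11 = 8)
The row with r = 8 (the gcd) gives the Bezout coefficients s = -4, t = 11.
Result: 680 · (-4) + 248 · (11) = 8.

gcd(680, 248) = 8; s = -4, t = 11 (check: 680·(-4) + 248·11 = 8).


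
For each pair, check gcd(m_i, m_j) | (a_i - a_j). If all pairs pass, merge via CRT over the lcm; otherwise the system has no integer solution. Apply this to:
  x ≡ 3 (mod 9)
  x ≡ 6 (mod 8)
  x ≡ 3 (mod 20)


Moduli 9, 8, 20 are not pairwise coprime, so CRT works modulo lcm(m_i) when all pairwise compatibility conditions hold.
Pairwise compatibility: gcd(m_i, m_j) must divide a_i - a_j for every pair.
Merge one congruence at a time:
  Start: x ≡ 3 (mod 9).
  Combine with x ≡ 6 (mod 8): gcd(9, 8) = 1; 6 - 3 = 3, which IS divisible by 1, so compatible.
    Write x = 3 + 9·t and substitute into x ≡ 6 (mod 8): 9·t ≡ 6 − 3 = 3 (mod 8).
    Reduce coefficients mod 8: 1·t ≡ 3 (mod 8).
    So t ≡ 3 (mod 8).
    Then x = 3 + 9·3 = 30, valid modulo lcm(9, 8) = 72: x ≡ 30 (mod 72).
  Combine with x ≡ 3 (mod 20): gcd(72, 20) = 4, and 3 - 30 = -27 is NOT divisible by 4.
    ⇒ system is inconsistent (no integer solution).

No solution (the system is inconsistent).


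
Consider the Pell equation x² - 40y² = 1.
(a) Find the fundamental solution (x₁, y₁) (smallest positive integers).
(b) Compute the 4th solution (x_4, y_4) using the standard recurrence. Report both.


Step 1: Find the fundamental solution (x₁, y₁) of x² - 40y² = 1.
  Expand √40 as a continued fraction. a₀ = ⌊√40⌋ = 6; iterate m_{k+1} = d_k·a_k − m_k, d_{k+1} = (40 − m_{k+1}²)/d_k, a_{k+1} = ⌊(a₀ + m_{k+1})/d_{k+1}⌋ (starting m₀ = 0, d₀ = 1), with convergents p_k = a_k·p_{k-1} + p_{k-2}, q_k = a_k·q_{k-1} + q_{k-2} (p₋₁ = 1, q₋₁ = 0):
  k = 0: a₀ = 6; p₀/q₀ = 6/1; p₀² − 40·q₀² = 36 − 40 = -4.
  k = 1: m = 6, d = 4, a = ⌊(6 + 6)/4⌋ = 3; p/q = (3·6 + 1)/(3·1 + 0) = 19/3; p² − 40·q² = 361 − 360 = 1.
  The first convergent with p² − 40·q² = 1 gives the fundamental solution (x₁, y₁) = (19, 3).
Step 2: Apply the recurrence (x_{n+1}, y_{n+1}) = (x₁x_n + 40y₁y_n, x₁y_n + y₁x_n) repeatedly.
  From (x_1, y_1) = (19, 3): x_2 = 19·19 + 40·3·3 = 721; y_2 = 19·3 + 3·19 = 114.
  From (x_2, y_2) = (721, 114): x_3 = 19·721 + 40·3·114 = 27379; y_3 = 19·114 + 3·721 = 4329.
  From (x_3, y_3) = (27379, 4329): x_4 = 19·27379 + 40·3·4329 = 1039681; y_4 = 19·4329 + 3·27379 = 164388.
Step 3: Verify x_4² - 40·y_4² = 1080936581761 - 1080936581760 = 1 (should be 1). ✓

(x_1, y_1) = (19, 3); (x_4, y_4) = (1039681, 164388).


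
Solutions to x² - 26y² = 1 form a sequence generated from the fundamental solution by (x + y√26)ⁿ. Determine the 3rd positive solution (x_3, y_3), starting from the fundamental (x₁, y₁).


Step 1: Find the fundamental solution (x₁, y₁) of x² - 26y² = 1.
  Expand √26 as a continued fraction. a₀ = ⌊√26⌋ = 5; iterate m_{k+1} = d_k·a_k − m_k, d_{k+1} = (26 − m_{k+1}²)/d_k, a_{k+1} = ⌊(a₀ + m_{k+1})/d_{k+1}⌋ (starting m₀ = 0, d₀ = 1), with convergents p_k = a_k·p_{k-1} + p_{k-2}, q_k = a_k·q_{k-1} + q_{k-2} (p₋₁ = 1, q₋₁ = 0):
  k = 0: a₀ = 5; p₀/q₀ = 5/1; p₀² − 26·q₀² = 25 − 26 = -1.
  k = 1: m = 5, d = 1, a = ⌊(5 + 5)/1⌋ = 10; p/q = (10·5 + 1)/(10·1 + 0) = 51/10; p² − 26·q² = 2601 − 2600 = 1.
  The first convergent with p² − 26·q² = 1 gives the fundamental solution (x₁, y₁) = (51, 10).
Step 2: Apply the recurrence (x_{n+1}, y_{n+1}) = (x₁x_n + 26y₁y_n, x₁y_n + y₁x_n) repeatedly.
  From (x_1, y_1) = (51, 10): x_2 = 51·51 + 26·10·10 = 5201; y_2 = 51·10 + 10·51 = 1020.
  From (x_2, y_2) = (5201, 1020): x_3 = 51·5201 + 26·10·1020 = 530451; y_3 = 51·1020 + 10·5201 = 104030.
Step 3: Verify x_3² - 26·y_3² = 281378263401 - 281378263400 = 1 (should be 1). ✓

(x_1, y_1) = (51, 10); (x_3, y_3) = (530451, 104030).


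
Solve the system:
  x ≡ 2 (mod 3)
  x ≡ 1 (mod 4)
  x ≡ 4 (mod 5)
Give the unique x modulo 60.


Moduli 3, 4, 5 are pairwise coprime; by CRT there is a unique solution modulo M = 3 · 4 · 5 = 60.
Solve pairwise, accumulating the modulus:
  Start with x ≡ 2 (mod 3).
  Combine with x ≡ 1 (mod 4): since gcd(3, 4) = 1, we get a unique residue mod 12.
    Write x = 2 + 3·t and substitute into x ≡ 1 (mod 4): 3·t ≡ 1 − 2 = -1 (mod 4).
    Reduce coefficients mod 4: 3·t ≡ 3 (mod 4).
    The inverse of 3 mod 4 is 3 (since 3·3 = 9 = 2·4 + 1), so t ≡ 3·3 = 9 ≡ 1 (mod 4).
    Then x = 2 + 3·1 = 5, valid modulo lcm(3, 4) = 12: x ≡ 5 (mod 12).
  Combine with x ≡ 4 (mod 5): since gcd(12, 5) = 1, we get a unique residue mod 60.
    Write x = 5 + 12·t and substitute into x ≡ 4 (mod 5): 12·t ≡ 4 − 5 = -1 (mod 5).
    Reduce coefficients mod 5: 2·t ≡ 4 (mod 5).
    The inverse of 2 mod 5 is 3 (since 2·3 = 6 = 1·5 + 1), so t ≡ 3·4 = 12 ≡ 2 (mod 5).
    Then x = 5 + 12·2 = 29, valid modulo lcm(12, 5) = 60: x ≡ 29 (mod 60).
Verify: 29 mod 3 = 2 ✓, 29 mod 4 = 1 ✓, 29 mod 5 = 4 ✓.

x ≡ 29 (mod 60).


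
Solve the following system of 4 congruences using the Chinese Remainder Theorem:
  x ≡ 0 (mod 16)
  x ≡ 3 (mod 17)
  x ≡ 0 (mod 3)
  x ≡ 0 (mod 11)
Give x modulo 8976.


Product of moduli M = 16 · 17 · 3 · 11 = 8976.
Merge one congruence at a time:
  Start: x ≡ 0 (mod 16).
  Combine with x ≡ 3 (mod 17); new modulus lcm = 272.
    Write x = 0 + 16·t and substitute into x ≡ 3 (mod 17): 16·t ≡ 3 − 0 = 3 (mod 17).
    The inverse of 16 mod 17 is 16 (since 16·16 = 256 = 15·17 + 1), so t ≡ 16·3 = 48 ≡ 14 (mod 17).
    Then x = 0 + 16·14 = 224, valid modulo lcm(16, 17) = 272: x ≡ 224 (mod 272).
  Combine with x ≡ 0 (mod 3); new modulus lcm = 816.
    Write x = 224 + 272·t and substitute into x ≡ 0 (mod 3): 272·t ≡ 0 − 224 = -224 (mod 3).
    Reduce coefficients mod 3: 2·t ≡ 1 (mod 3).
    The inverse of 2 mod 3 is 2 (since 2·2 = 4 = 1·3 + 1), so t ≡ 2·1 = 2 ≡ 2 (mod 3).
    Then x = 224 + 272·2 = 768, valid modulo lcm(272, 3) = 816: x ≡ 768 (mod 816).
  Combine with x ≡ 0 (mod 11); new modulus lcm = 8976.
    Write x = 768 + 816·t and substitute into x ≡ 0 (mod 11): 816·t ≡ 0 − 768 = -768 (mod 11).
    Reduce coefficients mod 11: 2·t ≡ 2 (mod 11).
    The inverse of 2 mod 11 is 6 (since 2·6 = 12 = 1·11 + 1), so t ≡ 6·2 = 12 ≡ 1 (mod 11).
    Then x = 768 + 816·1 = 1584, valid modulo lcm(816, 11) = 8976: x ≡ 1584 (mod 8976).
Verify against each original: 1584 mod 16 = 0, 1584 mod 17 = 3, 1584 mod 3 = 0, 1584 mod 11 = 0.

x ≡ 1584 (mod 8976).


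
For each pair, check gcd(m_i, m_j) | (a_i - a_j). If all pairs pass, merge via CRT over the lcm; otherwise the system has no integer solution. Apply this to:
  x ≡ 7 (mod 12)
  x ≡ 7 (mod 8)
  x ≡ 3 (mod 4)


Moduli 12, 8, 4 are not pairwise coprime, so CRT works modulo lcm(m_i) when all pairwise compatibility conditions hold.
Pairwise compatibility: gcd(m_i, m_j) must divide a_i - a_j for every pair.
Merge one congruence at a time:
  Start: x ≡ 7 (mod 12).
  Combine with x ≡ 7 (mod 8): gcd(12, 8) = 4; 7 - 7 = 0, which IS divisible by 4, so compatible.
    Write x = 7 + 12·t and substitute into x ≡ 7 (mod 8): 12·t ≡ 7 − 7 = 0 (mod 8).
    Divide the congruence (and modulus) by g = 4: 3·t ≡ 0 (mod 2).
    Reduce coefficients mod 2: 1·t ≡ 0 (mod 2).
    So t ≡ 0 (mod 2).
    Then x = 7 + 12·0 = 7, valid modulo lcm(12, 8) = 24: x ≡ 7 (mod 24).
  Combine with x ≡ 3 (mod 4): gcd(24, 4) = 4; 3 - 7 = -4, which IS divisible by 4, so compatible.
    Write x = 7 + 24·t and substitute into x ≡ 3 (mod 4): 24·t ≡ 3 − 7 = -4 (mod 4).
    Divide the congruence (and modulus) by g = 4: 6·t ≡ -1 (mod 1).
    Modulo 1 every t works; take t = 0.
    Then x = 7 + 24·0 = 7, valid modulo lcm(24, 4) = 24: x ≡ 7 (mod 24).
Verify: 7 mod 12 = 7, 7 mod 8 = 7, 7 mod 4 = 3.

x ≡ 7 (mod 24).


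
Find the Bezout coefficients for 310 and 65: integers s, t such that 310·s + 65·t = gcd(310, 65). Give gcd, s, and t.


Euclidean algorithm on (310, 65) — divide until remainder is 0:
  310 = 4 · 65 + 50
  65 = 1 · 50 + 15
  50 = 3 · 15 + 5
  15 = 3 · 5 + 0
gcd(310, 65) = 5.
Track Bezout coefficients alongside the remainders: start with r₀ = 310 = a·1 + b·0 (s = 1, t = 0) and r₁ = 65 = a·0 + b·1 (s = 0, t = 1); each new remainder r_{k+1} = r_{k-1} − q_k·r_k inherits s_{k+1} = s_{k-1} − q_k·s_k, t_{k+1} = t_{k-1} − q_k·t_k, so r_k = a·s_k + b·t_k at every step:
  q = 4: r = 50, s = 1 − 4·0 = 1, t = 0 − 4·1 = -4  (check: 310·1 + 65·(-4) = 50)
  q = 1: r = 15, s = 0 − 1·1 = -1, t = 1 − 1·(-4) = 5  (check: 310·(-1) + 65·5 = 15)
  q = 3: r = 5, s = 1 − 3·(-1) = 4, t = -4 − 3·5 = -19  (check: 310·4 + 65·(-19) = 5)
The row with r = 5 (the gcd) gives the Bezout coefficients s = 4, t = -19.
Result: 310 · (4) + 65 · (-19) = 5.

gcd(310, 65) = 5; s = 4, t = -19 (check: 310·4 + 65·(-19) = 5).


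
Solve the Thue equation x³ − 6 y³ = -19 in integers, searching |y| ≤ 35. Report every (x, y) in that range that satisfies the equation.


The equation is x³ - 6y³ = -19. For fixed y, x³ = 6·y³ − 19, so a solution requires the RHS to be a perfect cube.
Strategy: iterate y from -35 to 35, compute RHS = 6·y³ − 19, and check whether it is a (positive or negative) perfect cube.
Check small values of y:
  y = 0: RHS = -19 is not a perfect cube.
  y = 1: RHS = -13 is not a perfect cube.
  y = -1: RHS = -25 is not a perfect cube.
  y = 2: RHS = 29 is not a perfect cube.
  y = -2: RHS = -67 is not a perfect cube.
  y = 3: RHS = 143 is not a perfect cube.
  y = -3: RHS = -181 is not a perfect cube.
Continuing the search up to |y| = 35 finds no solutions either.
No (x, y) in the scanned range satisfies the equation.

No integer solutions with |y| ≤ 35.


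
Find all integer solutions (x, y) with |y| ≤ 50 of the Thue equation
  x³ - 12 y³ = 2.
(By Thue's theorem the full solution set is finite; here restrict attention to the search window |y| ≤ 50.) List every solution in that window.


The equation is x³ - 12y³ = 2. For fixed y, x³ = 12·y³ + 2, so a solution requires the RHS to be a perfect cube.
Strategy: iterate y from -50 to 50, compute RHS = 12·y³ + 2, and check whether it is a (positive or negative) perfect cube.
Check small values of y:
  y = 0: RHS = 2 is not a perfect cube.
  y = 1: RHS = 14 is not a perfect cube.
  y = -1: RHS = -10 is not a perfect cube.
  y = 2: RHS = 98 is not a perfect cube.
  y = -2: RHS = -94 is not a perfect cube.
  y = 3: RHS = 326 is not a perfect cube.
  y = -3: RHS = -322 is not a perfect cube.
Continuing the search up to |y| = 50 finds no solutions either.
No (x, y) in the scanned range satisfies the equation.

No integer solutions with |y| ≤ 50.


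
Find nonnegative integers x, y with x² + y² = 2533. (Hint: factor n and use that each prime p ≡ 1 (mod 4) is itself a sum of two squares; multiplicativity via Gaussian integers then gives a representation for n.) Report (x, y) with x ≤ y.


Step 1: Factor n = 2533 = 17 · 149.
Step 2: Check the mod-4 condition on each prime factor: 17 ≡ 1 (mod 4), exponent 1; 149 ≡ 1 (mod 4), exponent 1.
All primes ≡ 3 (mod 4) appear to even exponent (or don't appear), so by the two-squares theorem n IS expressible as a sum of two squares.
Step 3: Build a representation. Here n = 17 · 149 is a product of primes ≡ 1 (mod 4). Each prime p ≡ 1 (mod 4) is itself a sum of two squares; find a² by testing p − a² for a perfect square:
  17: 17 − 1² = 16 = 4² ⇒ 17 = 1² + 4².
  149: 149 − 1² = 148, 149 − 2² = 145, 149 − 3² = 140, 149 − 4² = 133, 149 − 5² = 124, 149 − 6² = 113, 149 − 7² = 100 = 10² ⇒ 149 = 7² + 10².
  Combine using the Brahmagupta–Fibonacci identity (a² + b²)(c² + d²) = (ac − bd)² + (ad + bc)² = (ac + bd)² + (ad − bc)²:
  17 · 149 = 2533: from (1² + 4²)(7² + 10²), take (1·7 − 4·10, 1·10 + 4·7) = (7 − 40, 10 + 28) = (-33, 38); dropping signs (only squares matter) gives (33, 38); check 33² + 38² = 1089 + 1444 = 2533 ✓.
Step 4: Order so x ≤ y and verify: 33² + 38² = 1089 + 1444 = 2533 = n. ✓

n = 2533 = 33² + 38² (one valid representation with x ≤ y).


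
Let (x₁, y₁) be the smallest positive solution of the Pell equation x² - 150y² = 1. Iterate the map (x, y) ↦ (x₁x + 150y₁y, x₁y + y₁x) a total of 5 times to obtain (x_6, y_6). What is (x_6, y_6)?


Step 1: Find the fundamental solution (x₁, y₁) of x² - 150y² = 1.
  Expand √150 as a continued fraction. a₀ = ⌊√150⌋ = 12; iterate m_{k+1} = d_k·a_k − m_k, d_{k+1} = (150 − m_{k+1}²)/d_k, a_{k+1} = ⌊(a₀ + m_{k+1})/d_{k+1}⌋ (starting m₀ = 0, d₀ = 1), with convergents p_k = a_k·p_{k-1} + p_{k-2}, q_k = a_k·q_{k-1} + q_{k-2} (p₋₁ = 1, q₋₁ = 0):
  k = 0: a₀ = 12; p₀/q₀ = 12/1; p₀² − 150·q₀² = 144 − 150 = -6.
  k = 1: m = 12, d = 6, a = ⌊(12 + 12)/6⌋ = 4; p/q = (4·12 + 1)/(4·1 + 0) = 49/4; p² − 150·q² = 2401 − 2400 = 1.
  The first convergent with p² − 150·q² = 1 gives the fundamental solution (x₁, y₁) = (49, 4).
Step 2: Apply the recurrence (x_{n+1}, y_{n+1}) = (x₁x_n + 150y₁y_n, x₁y_n + y₁x_n) repeatedly.
  From (x_1, y_1) = (49, 4): x_2 = 49·49 + 150·4·4 = 4801; y_2 = 49·4 + 4·49 = 392.
  From (x_2, y_2) = (4801, 392): x_3 = 49·4801 + 150·4·392 = 470449; y_3 = 49·392 + 4·4801 = 38412.
  From (x_3, y_3) = (470449, 38412): x_4 = 49·470449 + 150·4·38412 = 46099201; y_4 = 49·38412 + 4·470449 = 3763984.
  From (x_4, y_4) = (46099201, 3763984): x_5 = 49·46099201 + 150·4·3763984 = 4517251249; y_5 = 49·3763984 + 4·46099201 = 368832020.
  From (x_5, y_5) = (4517251249, 368832020): x_6 = 49·4517251249 + 150·4·368832020 = 442644523201; y_6 = 49·368832020 + 4·4517251249 = 36141773976.
Step 3: Verify x_6² - 150·y_6² = 195934173919840627286401 - 195934173919840627286400 = 1 (should be 1). ✓

(x_1, y_1) = (49, 4); (x_6, y_6) = (442644523201, 36141773976).


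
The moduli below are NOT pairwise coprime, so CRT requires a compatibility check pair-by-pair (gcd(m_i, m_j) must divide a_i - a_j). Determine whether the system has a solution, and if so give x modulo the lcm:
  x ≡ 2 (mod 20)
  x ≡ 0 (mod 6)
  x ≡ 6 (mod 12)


Moduli 20, 6, 12 are not pairwise coprime, so CRT works modulo lcm(m_i) when all pairwise compatibility conditions hold.
Pairwise compatibility: gcd(m_i, m_j) must divide a_i - a_j for every pair.
Merge one congruence at a time:
  Start: x ≡ 2 (mod 20).
  Combine with x ≡ 0 (mod 6): gcd(20, 6) = 2; 0 - 2 = -2, which IS divisible by 2, so compatible.
    Write x = 2 + 20·t and substitute into x ≡ 0 (mod 6): 20·t ≡ 0 − 2 = -2 (mod 6).
    Divide the congruence (and modulus) by g = 2: 10·t ≡ -1 (mod 3).
    Reduce coefficients mod 3: 1·t ≡ 2 (mod 3).
    So t ≡ 2 (mod 3).
    Then x = 2 + 20·2 = 42, valid modulo lcm(20, 6) = 60: x ≡ 42 (mod 60).
  Combine with x ≡ 6 (mod 12): gcd(60, 12) = 12; 6 - 42 = -36, which IS divisible by 12, so compatible.
    Write x = 42 + 60·t and substitute into x ≡ 6 (mod 12): 60·t ≡ 6 − 42 = -36 (mod 12).
    Divide the congruence (and modulus) by g = 12: 5·t ≡ -3 (mod 1).
    Modulo 1 every t works; take t = 0.
    Then x = 42 + 60·0 = 42, valid modulo lcm(60, 12) = 60: x ≡ 42 (mod 60).
Verify: 42 mod 20 = 2, 42 mod 6 = 0, 42 mod 12 = 6.

x ≡ 42 (mod 60).


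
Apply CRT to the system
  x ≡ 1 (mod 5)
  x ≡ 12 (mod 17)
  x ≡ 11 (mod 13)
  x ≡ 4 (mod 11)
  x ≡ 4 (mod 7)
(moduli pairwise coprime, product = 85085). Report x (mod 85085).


Product of moduli M = 5 · 17 · 13 · 11 · 7 = 85085.
Merge one congruence at a time:
  Start: x ≡ 1 (mod 5).
  Combine with x ≡ 12 (mod 17); new modulus lcm = 85.
    Write x = 1 + 5·t and substitute into x ≡ 12 (mod 17): 5·t ≡ 12 − 1 = 11 (mod 17).
    The inverse of 5 mod 17 is 7 (since 5·7 = 35 = 2·17 + 1), so t ≡ 7·11 = 77 ≡ 9 (mod 17).
    Then x = 1 + 5·9 = 46, valid modulo lcm(5, 17) = 85: x ≡ 46 (mod 85).
  Combine with x ≡ 11 (mod 13); new modulus lcm = 1105.
    Write x = 46 + 85·t and substitute into x ≡ 11 (mod 13): 85·t ≡ 11 − 46 = -35 (mod 13).
    Reduce coefficients mod 13: 7·t ≡ 4 (mod 13).
    The inverse of 7 mod 13 is 2 (since 7·2 = 14 = 1·13 + 1), so t ≡ 2·4 = 8 ≡ 8 (mod 13).
    Then x = 46 + 85·8 = 726, valid modulo lcm(85, 13) = 1105: x ≡ 726 (mod 1105).
  Combine with x ≡ 4 (mod 11); new modulus lcm = 12155.
    Write x = 726 + 1105·t and substitute into x ≡ 4 (mod 11): 1105·t ≡ 4 − 726 = -722 (mod 11).
    Reduce coefficients mod 11: 5·t ≡ 4 (mod 11).
    The inverse of 5 mod 11 is 9 (since 5·9 = 45 = 4·11 + 1), so t ≡ 9·4 = 36 ≡ 3 (mod 11).
    Then x = 726 + 1105·3 = 4041, valid modulo lcm(1105, 11) = 12155: x ≡ 4041 (mod 12155).
  Combine with x ≡ 4 (mod 7); new modulus lcm = 85085.
    Write x = 4041 + 12155·t and substitute into x ≡ 4 (mod 7): 12155·t ≡ 4 − 4041 = -4037 (mod 7).
    Reduce coefficients mod 7: 3·t ≡ 2 (mod 7).
    The inverse of 3 mod 7 is 5 (since 3·5 = 15 = 2·7 + 1), so t ≡ 5·2 = 10 ≡ 3 (mod 7).
    Then x = 4041 + 12155·3 = 40506, valid modulo lcm(12155, 7) = 85085: x ≡ 40506 (mod 85085).
Verify against each original: 40506 mod 5 = 1, 40506 mod 17 = 12, 40506 mod 13 = 11, 40506 mod 11 = 4, 40506 mod 7 = 4.

x ≡ 40506 (mod 85085).


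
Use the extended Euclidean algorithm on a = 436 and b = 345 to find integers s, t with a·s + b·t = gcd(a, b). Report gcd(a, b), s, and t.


Euclidean algorithm on (436, 345) — divide until remainder is 0:
  436 = 1 · 345 + 91
  345 = 3 · 91 + 72
  91 = 1 · 72 + 19
  72 = 3 · 19 + 15
  19 = 1 · 15 + 4
  15 = 3 · 4 + 3
  4 = 1 · 3 + 1
  3 = 3 · 1 + 0
gcd(436, 345) = 1.
Track Bezout coefficients alongside the remainders: start with r₀ = 436 = a·1 + b·0 (s = 1, t = 0) and r₁ = 345 = a·0 + b·1 (s = 0, t = 1); each new remainder r_{k+1} = r_{k-1} − q_k·r_k inherits s_{k+1} = s_{k-1} − q_k·s_k, t_{k+1} = t_{k-1} − q_k·t_k, so r_k = a·s_k + b·t_k at every step:
  q = 1: r = 91, s = 1 − 1·0 = 1, t = 0 − 1·1 = -1  (check: 436·1 + 345·(-1) = 91)
  q = 3: r = 72, s = 0 − 3·1 = -3, t = 1 − 3·(-1) = 4  (check: 436·(-3) + 345·4 = 72)
  q = 1: r = 19, s = 1 − 1·(-3) = 4, t = -1 − 1·4 = -5  (check: 436·4 + 345·(-5) = 19)
  q = 3: r = 15, s = -3 − 3·4 = -15, t = 4 − 3·(-5) = 19  (check: 436·(-15) + 345·19 = 15)
  q = 1: r = 4, s = 4 − 1·(-15) = 19, t = -5 − 1·19 = -24  (check: 436·19 + 345·(-24) = 4)
  q = 3: r = 3, s = -15 − 3·19 = -72, t = 19 − 3·(-24) = 91  (check: 436·(-72) + 345·91 = 3)
  q = 1: r = 1, s = 19 − 1·(-72) = 91, t = -24 − 1·91 = -115  (check: 436·91 + 345·(-115) = 1)
The row with r = 1 (the gcd) gives the Bezout coefficients s = 91, t = -115.
Result: 436 · (91) + 345 · (-115) = 1.

gcd(436, 345) = 1; s = 91, t = -115 (check: 436·91 + 345·(-115) = 1).


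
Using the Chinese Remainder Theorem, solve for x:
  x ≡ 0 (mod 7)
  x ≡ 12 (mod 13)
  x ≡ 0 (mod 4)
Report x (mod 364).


Moduli 7, 13, 4 are pairwise coprime; by CRT there is a unique solution modulo M = 7 · 13 · 4 = 364.
Solve pairwise, accumulating the modulus:
  Start with x ≡ 0 (mod 7).
  Combine with x ≡ 12 (mod 13): since gcd(7, 13) = 1, we get a unique residue mod 91.
    Write x = 0 + 7·t and substitute into x ≡ 12 (mod 13): 7·t ≡ 12 − 0 = 12 (mod 13).
    The inverse of 7 mod 13 is 2 (since 7·2 = 14 = 1·13 + 1), so t ≡ 2·12 = 24 ≡ 11 (mod 13).
    Then x = 0 + 7·11 = 77, valid modulo lcm(7, 13) = 91: x ≡ 77 (mod 91).
  Combine with x ≡ 0 (mod 4): since gcd(91, 4) = 1, we get a unique residue mod 364.
    Write x = 77 + 91·t and substitute into x ≡ 0 (mod 4): 91·t ≡ 0 − 77 = -77 (mod 4).
    Reduce coefficients mod 4: 3·t ≡ 3 (mod 4).
    The inverse of 3 mod 4 is 3 (since 3·3 = 9 = 2·4 + 1), so t ≡ 3·3 = 9 ≡ 1 (mod 4).
    Then x = 77 + 91·1 = 168, valid modulo lcm(91, 4) = 364: x ≡ 168 (mod 364).
Verify: 168 mod 7 = 0 ✓, 168 mod 13 = 12 ✓, 168 mod 4 = 0 ✓.

x ≡ 168 (mod 364).


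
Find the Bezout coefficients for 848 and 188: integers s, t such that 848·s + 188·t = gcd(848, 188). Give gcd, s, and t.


Euclidean algorithm on (848, 188) — divide until remainder is 0:
  848 = 4 · 188 + 96
  188 = 1 · 96 + 92
  96 = 1 · 92 + 4
  92 = 23 · 4 + 0
gcd(848, 188) = 4.
Track Bezout coefficients alongside the remainders: start with r₀ = 848 = a·1 + b·0 (s = 1, t = 0) and r₁ = 188 = a·0 + b·1 (s = 0, t = 1); each new remainder r_{k+1} = r_{k-1} − q_k·r_k inherits s_{k+1} = s_{k-1} − q_k·s_k, t_{k+1} = t_{k-1} − q_k·t_k, so r_k = a·s_k + b·t_k at every step:
  q = 4: r = 96, s = 1 − 4·0 = 1, t = 0 − 4·1 = -4  (check: 848·1 + 188·(-4) = 96)
  q = 1: r = 92, s = 0 − 1·1 = -1, t = 1 − 1·(-4) = 5  (check: 848·(-1) + 188·5 = 92)
  q = 1: r = 4, s = 1 − 1·(-1) = 2, t = -4 − 1·5 = -9  (check: 848·2 + 188·(-9) = 4)
The row with r = 4 (the gcd) gives the Bezout coefficients s = 2, t = -9.
Result: 848 · (2) + 188 · (-9) = 4.

gcd(848, 188) = 4; s = 2, t = -9 (check: 848·2 + 188·(-9) = 4).


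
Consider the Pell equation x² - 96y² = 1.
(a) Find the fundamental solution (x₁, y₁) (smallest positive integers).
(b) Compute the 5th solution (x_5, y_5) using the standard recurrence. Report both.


Step 1: Find the fundamental solution (x₁, y₁) of x² - 96y² = 1.
  Expand √96 as a continued fraction. a₀ = ⌊√96⌋ = 9; iterate m_{k+1} = d_k·a_k − m_k, d_{k+1} = (96 − m_{k+1}²)/d_k, a_{k+1} = ⌊(a₀ + m_{k+1})/d_{k+1}⌋ (starting m₀ = 0, d₀ = 1), with convergents p_k = a_k·p_{k-1} + p_{k-2}, q_k = a_k·q_{k-1} + q_{k-2} (p₋₁ = 1, q₋₁ = 0):
  k = 0: a₀ = 9; p₀/q₀ = 9/1; p₀² − 96·q₀² = 81 − 96 = -15.
  k = 1: m = 9, d = 15, a = ⌊(9 + 9)/15⌋ = 1; p/q = (1·9 + 1)/(1·1 + 0) = 10/1; p² − 96·q² = 100 − 96 = 4.
  k = 2: m = 6, d = 4, a = ⌊(9 + 6)/4⌋ = 3; p/q = (3·10 + 9)/(3·1 + 1) = 39/4; p² − 96·q² = 1521 − 1536 = -15.
  k = 3: m = 6, d = 15, a = ⌊(9 + 6)/15⌋ = 1; p/q = (1·39 + 10)/(1·4 + 1) = 49/5; p² − 96·q² = 2401 − 2400 = 1.
  The first convergent with p² − 96·q² = 1 gives the fundamental solution (x₁, y₁) = (49, 5).
Step 2: Apply the recurrence (x_{n+1}, y_{n+1}) = (x₁x_n + 96y₁y_n, x₁y_n + y₁x_n) repeatedly.
  From (x_1, y_1) = (49, 5): x_2 = 49·49 + 96·5·5 = 4801; y_2 = 49·5 + 5·49 = 490.
  From (x_2, y_2) = (4801, 490): x_3 = 49·4801 + 96·5·490 = 470449; y_3 = 49·490 + 5·4801 = 48015.
  From (x_3, y_3) = (470449, 48015): x_4 = 49·470449 + 96·5·48015 = 46099201; y_4 = 49·48015 + 5·470449 = 4704980.
  From (x_4, y_4) = (46099201, 4704980): x_5 = 49·46099201 + 96·5·4704980 = 4517251249; y_5 = 49·4704980 + 5·46099201 = 461040025.
Step 3: Verify x_5² - 96·y_5² = 20405558846592060001 - 20405558846592060000 = 1 (should be 1). ✓

(x_1, y_1) = (49, 5); (x_5, y_5) = (4517251249, 461040025).


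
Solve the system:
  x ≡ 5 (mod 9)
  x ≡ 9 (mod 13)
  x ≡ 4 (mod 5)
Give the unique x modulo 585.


Moduli 9, 13, 5 are pairwise coprime; by CRT there is a unique solution modulo M = 9 · 13 · 5 = 585.
Solve pairwise, accumulating the modulus:
  Start with x ≡ 5 (mod 9).
  Combine with x ≡ 9 (mod 13): since gcd(9, 13) = 1, we get a unique residue mod 117.
    Write x = 5 + 9·t and substitute into x ≡ 9 (mod 13): 9·t ≡ 9 − 5 = 4 (mod 13).
    The inverse of 9 mod 13 is 3 (since 9·3 = 27 = 2·13 + 1), so t ≡ 3·4 = 12 ≡ 12 (mod 13).
    Then x = 5 + 9·12 = 113, valid modulo lcm(9, 13) = 117: x ≡ 113 (mod 117).
  Combine with x ≡ 4 (mod 5): since gcd(117, 5) = 1, we get a unique residue mod 585.
    Write x = 113 + 117·t and substitute into x ≡ 4 (mod 5): 117·t ≡ 4 − 113 = -109 (mod 5).
    Reduce coefficients mod 5: 2·t ≡ 1 (mod 5).
    The inverse of 2 mod 5 is 3 (since 2·3 = 6 = 1·5 + 1), so t ≡ 3·1 = 3 ≡ 3 (mod 5).
    Then x = 113 + 117·3 = 464, valid modulo lcm(117, 5) = 585: x ≡ 464 (mod 585).
Verify: 464 mod 9 = 5 ✓, 464 mod 13 = 9 ✓, 464 mod 5 = 4 ✓.

x ≡ 464 (mod 585).


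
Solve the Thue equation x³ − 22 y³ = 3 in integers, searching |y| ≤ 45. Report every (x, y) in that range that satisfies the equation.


The equation is x³ - 22y³ = 3. For fixed y, x³ = 22·y³ + 3, so a solution requires the RHS to be a perfect cube.
Strategy: iterate y from -45 to 45, compute RHS = 22·y³ + 3, and check whether it is a (positive or negative) perfect cube.
Check small values of y:
  y = 0: RHS = 3 is not a perfect cube.
  y = 1: RHS = 25 is not a perfect cube.
  y = -1: RHS = -19 is not a perfect cube.
  y = 2: RHS = 179 is not a perfect cube.
  y = -2: RHS = -173 is not a perfect cube.
  y = 3: RHS = 597 is not a perfect cube.
  y = -3: RHS = -591 is not a perfect cube.
Continuing the search up to |y| = 45 finds no solutions either.
No (x, y) in the scanned range satisfies the equation.

No integer solutions with |y| ≤ 45.


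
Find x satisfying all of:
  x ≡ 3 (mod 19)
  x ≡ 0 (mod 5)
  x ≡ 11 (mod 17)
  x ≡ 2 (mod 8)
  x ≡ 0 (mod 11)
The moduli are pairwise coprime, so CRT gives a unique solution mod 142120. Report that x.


Product of moduli M = 19 · 5 · 17 · 8 · 11 = 142120.
Merge one congruence at a time:
  Start: x ≡ 3 (mod 19).
  Combine with x ≡ 0 (mod 5); new modulus lcm = 95.
    Write x = 3 + 19·t and substitute into x ≡ 0 (mod 5): 19·t ≡ 0 − 3 = -3 (mod 5).
    Reduce coefficients mod 5: 4·t ≡ 2 (mod 5).
    The inverse of 4 mod 5 is 4 (since 4·4 = 16 = 3·5 + 1), so t ≡ 4·2 = 8 ≡ 3 (mod 5).
    Then x = 3 + 19·3 = 60, valid modulo lcm(19, 5) = 95: x ≡ 60 (mod 95).
  Combine with x ≡ 11 (mod 17); new modulus lcm = 1615.
    Write x = 60 + 95·t and substitute into x ≡ 11 (mod 17): 95·t ≡ 11 − 60 = -49 (mod 17).
    Reduce coefficients mod 17: 10·t ≡ 2 (mod 17).
    The inverse of 10 mod 17 is 12 (since 10·12 = 120 = 7·17 + 1), so t ≡ 12·2 = 24 ≡ 7 (mod 17).
    Then x = 60 + 95·7 = 725, valid modulo lcm(95, 17) = 1615: x ≡ 725 (mod 1615).
  Combine with x ≡ 2 (mod 8); new modulus lcm = 12920.
    Write x = 725 + 1615·t and substitute into x ≡ 2 (mod 8): 1615·t ≡ 2 − 725 = -723 (mod 8).
    Reduce coefficients mod 8: 7·t ≡ 5 (mod 8).
    The inverse of 7 mod 8 is 7 (since 7·7 = 49 = 6·8 + 1), so t ≡ 7·5 = 35 ≡ 3 (mod 8).
    Then x = 725 + 1615·3 = 5570, valid modulo lcm(1615, 8) = 12920: x ≡ 5570 (mod 12920).
  Combine with x ≡ 0 (mod 11); new modulus lcm = 142120.
    Write x = 5570 + 12920·t and substitute into x ≡ 0 (mod 11): 12920·t ≡ 0 − 5570 = -5570 (mod 11).
    Reduce coefficients mod 11: 6·t ≡ 7 (mod 11).
    The inverse of 6 mod 11 is 2 (since 6·2 = 12 = 1·11 + 1), so t ≡ 2·7 = 14 ≡ 3 (mod 11).
    Then x = 5570 + 12920·3 = 44330, valid modulo lcm(12920, 11) = 142120: x ≡ 44330 (mod 142120).
Verify against each original: 44330 mod 19 = 3, 44330 mod 5 = 0, 44330 mod 17 = 11, 44330 mod 8 = 2, 44330 mod 11 = 0.

x ≡ 44330 (mod 142120).


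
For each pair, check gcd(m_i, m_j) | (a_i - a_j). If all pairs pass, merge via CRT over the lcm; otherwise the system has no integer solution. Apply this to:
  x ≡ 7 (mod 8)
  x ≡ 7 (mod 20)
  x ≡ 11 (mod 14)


Moduli 8, 20, 14 are not pairwise coprime, so CRT works modulo lcm(m_i) when all pairwise compatibility conditions hold.
Pairwise compatibility: gcd(m_i, m_j) must divide a_i - a_j for every pair.
Merge one congruence at a time:
  Start: x ≡ 7 (mod 8).
  Combine with x ≡ 7 (mod 20): gcd(8, 20) = 4; 7 - 7 = 0, which IS divisible by 4, so compatible.
    Write x = 7 + 8·t and substitute into x ≡ 7 (mod 20): 8·t ≡ 7 − 7 = 0 (mod 20).
    Divide the congruence (and modulus) by g = 4: 2·t ≡ 0 (mod 5).
    The inverse of 2 mod 5 is 3 (since 2·3 = 6 = 1·5 + 1), so t ≡ 3·0 = 0 ≡ 0 (mod 5).
    Then x = 7 + 8·0 = 7, valid modulo lcm(8, 20) = 40: x ≡ 7 (mod 40).
  Combine with x ≡ 11 (mod 14): gcd(40, 14) = 2; 11 - 7 = 4, which IS divisible by 2, so compatible.
    Write x = 7 + 40·t and substitute into x ≡ 11 (mod 14): 40·t ≡ 11 − 7 = 4 (mod 14).
    Divide the congruence (and modulus) by g = 2: 20·t ≡ 2 (mod 7).
    Reduce coefficients mod 7: 6·t ≡ 2 (mod 7).
    The inverse of 6 mod 7 is 6 (since 6·6 = 36 = 5·7 + 1), so t ≡ 6·2 = 12 ≡ 5 (mod 7).
    Then x = 7 + 40·5 = 207, valid modulo lcm(40, 14) = 280: x ≡ 207 (mod 280).
Verify: 207 mod 8 = 7, 207 mod 20 = 7, 207 mod 14 = 11.

x ≡ 207 (mod 280).


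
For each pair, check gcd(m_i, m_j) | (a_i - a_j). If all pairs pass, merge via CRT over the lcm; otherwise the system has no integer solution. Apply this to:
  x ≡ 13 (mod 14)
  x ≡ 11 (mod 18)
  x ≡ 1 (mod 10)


Moduli 14, 18, 10 are not pairwise coprime, so CRT works modulo lcm(m_i) when all pairwise compatibility conditions hold.
Pairwise compatibility: gcd(m_i, m_j) must divide a_i - a_j for every pair.
Merge one congruence at a time:
  Start: x ≡ 13 (mod 14).
  Combine with x ≡ 11 (mod 18): gcd(14, 18) = 2; 11 - 13 = -2, which IS divisible by 2, so compatible.
    Write x = 13 + 14·t and substitute into x ≡ 11 (mod 18): 14·t ≡ 11 − 13 = -2 (mod 18).
    Divide the congruence (and modulus) by g = 2: 7·t ≡ -1 (mod 9).
    Reduce coefficients mod 9: 7·t ≡ 8 (mod 9).
    The inverse of 7 mod 9 is 4 (since 7·4 = 28 = 3·9 + 1), so t ≡ 4·8 = 32 ≡ 5 (mod 9).
    Then x = 13 + 14·5 = 83, valid modulo lcm(14, 18) = 126: x ≡ 83 (mod 126).
  Combine with x ≡ 1 (mod 10): gcd(126, 10) = 2; 1 - 83 = -82, which IS divisible by 2, so compatible.
    Write x = 83 + 126·t and substitute into x ≡ 1 (mod 10): 126·t ≡ 1 − 83 = -82 (mod 10).
    Divide the congruence (and modulus) by g = 2: 63·t ≡ -41 (mod 5).
    Reduce coefficients mod 5: 3·t ≡ 4 (mod 5).
    The inverse of 3 mod 5 is 2 (since 3·2 = 6 = 1·5 + 1), so t ≡ 2·4 = 8 ≡ 3 (mod 5).
    Then x = 83 + 126·3 = 461, valid modulo lcm(126, 10) = 630: x ≡ 461 (mod 630).
Verify: 461 mod 14 = 13, 461 mod 18 = 11, 461 mod 10 = 1.

x ≡ 461 (mod 630).


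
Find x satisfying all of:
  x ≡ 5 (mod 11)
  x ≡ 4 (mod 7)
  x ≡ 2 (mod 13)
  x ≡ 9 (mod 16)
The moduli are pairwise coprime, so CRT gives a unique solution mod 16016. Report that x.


Product of moduli M = 11 · 7 · 13 · 16 = 16016.
Merge one congruence at a time:
  Start: x ≡ 5 (mod 11).
  Combine with x ≡ 4 (mod 7); new modulus lcm = 77.
    Write x = 5 + 11·t and substitute into x ≡ 4 (mod 7): 11·t ≡ 4 − 5 = -1 (mod 7).
    Reduce coefficients mod 7: 4·t ≡ 6 (mod 7).
    The inverse of 4 mod 7 is 2 (since 4·2 = 8 = 1·7 + 1), so t ≡ 2·6 = 12 ≡ 5 (mod 7).
    Then x = 5 + 11·5 = 60, valid modulo lcm(11, 7) = 77: x ≡ 60 (mod 77).
  Combine with x ≡ 2 (mod 13); new modulus lcm = 1001.
    Write x = 60 + 77·t and substitute into x ≡ 2 (mod 13): 77·t ≡ 2 − 60 = -58 (mod 13).
    Reduce coefficients mod 13: 12·t ≡ 7 (mod 13).
    The inverse of 12 mod 13 is 12 (since 12·12 = 144 = 11·13 + 1), so t ≡ 12·7 = 84 ≡ 6 (mod 13).
    Then x = 60 + 77·6 = 522, valid modulo lcm(77, 13) = 1001: x ≡ 522 (mod 1001).
  Combine with x ≡ 9 (mod 16); new modulus lcm = 16016.
    Write x = 522 + 1001·t and substitute into x ≡ 9 (mod 16): 1001·t ≡ 9 − 522 = -513 (mod 16).
    Reduce coefficients mod 16: 9·t ≡ 15 (mod 16).
    The inverse of 9 mod 16 is 9 (since 9·9 = 81 = 5·16 + 1), so t ≡ 9·15 = 135 ≡ 7 (mod 16).
    Then x = 522 + 1001·7 = 7529, valid modulo lcm(1001, 16) = 16016: x ≡ 7529 (mod 16016).
Verify against each original: 7529 mod 11 = 5, 7529 mod 7 = 4, 7529 mod 13 = 2, 7529 mod 16 = 9.

x ≡ 7529 (mod 16016).


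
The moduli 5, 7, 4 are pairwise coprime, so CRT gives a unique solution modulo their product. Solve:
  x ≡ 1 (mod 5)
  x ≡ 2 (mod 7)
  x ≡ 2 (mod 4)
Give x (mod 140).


Moduli 5, 7, 4 are pairwise coprime; by CRT there is a unique solution modulo M = 5 · 7 · 4 = 140.
Solve pairwise, accumulating the modulus:
  Start with x ≡ 1 (mod 5).
  Combine with x ≡ 2 (mod 7): since gcd(5, 7) = 1, we get a unique residue mod 35.
    Write x = 1 + 5·t and substitute into x ≡ 2 (mod 7): 5·t ≡ 2 − 1 = 1 (mod 7).
    The inverse of 5 mod 7 is 3 (since 5·3 = 15 = 2·7 + 1), so t ≡ 3·1 = 3 ≡ 3 (mod 7).
    Then x = 1 + 5·3 = 16, valid modulo lcm(5, 7) = 35: x ≡ 16 (mod 35).
  Combine with x ≡ 2 (mod 4): since gcd(35, 4) = 1, we get a unique residue mod 140.
    Write x = 16 + 35·t and substitute into x ≡ 2 (mod 4): 35·t ≡ 2 − 16 = -14 (mod 4).
    Reduce coefficients mod 4: 3·t ≡ 2 (mod 4).
    The inverse of 3 mod 4 is 3 (since 3·3 = 9 = 2·4 + 1), so t ≡ 3·2 = 6 ≡ 2 (mod 4).
    Then x = 16 + 35·2 = 86, valid modulo lcm(35, 4) = 140: x ≡ 86 (mod 140).
Verify: 86 mod 5 = 1 ✓, 86 mod 7 = 2 ✓, 86 mod 4 = 2 ✓.

x ≡ 86 (mod 140).


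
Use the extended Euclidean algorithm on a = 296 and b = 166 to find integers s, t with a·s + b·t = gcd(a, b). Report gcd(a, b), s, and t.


Euclidean algorithm on (296, 166) — divide until remainder is 0:
  296 = 1 · 166 + 130
  166 = 1 · 130 + 36
  130 = 3 · 36 + 22
  36 = 1 · 22 + 14
  22 = 1 · 14 + 8
  14 = 1 · 8 + 6
  8 = 1 · 6 + 2
  6 = 3 · 2 + 0
gcd(296, 166) = 2.
Track Bezout coefficients alongside the remainders: start with r₀ = 296 = a·1 + b·0 (s = 1, t = 0) and r₁ = 166 = a·0 + b·1 (s = 0, t = 1); each new remainder r_{k+1} = r_{k-1} − q_k·r_k inherits s_{k+1} = s_{k-1} − q_k·s_k, t_{k+1} = t_{k-1} − q_k·t_k, so r_k = a·s_k + b·t_k at every step:
  q = 1: r = 130, s = 1 − 1·0 = 1, t = 0 − 1·1 = -1  (check: 296·1 + 166·(-1) = 130)
  q = 1: r = 36, s = 0 − 1·1 = -1, t = 1 − 1·(-1) = 2  (check: 296·(-1) + 166·2 = 36)
  q = 3: r = 22, s = 1 − 3·(-1) = 4, t = -1 − 3·2 = -7  (check: 296·4 + 166·(-7) = 22)
  q = 1: r = 14, s = -1 − 1·4 = -5, t = 2 − 1·(-7) = 9  (check: 296·(-5) + 166·9 = 14)
  q = 1: r = 8, s = 4 − 1·(-5) = 9, t = -7 − 1·9 = -16  (check: 296·9 + 166·(-16) = 8)
  q = 1: r = 6, s = -5 − 1·9 = -14, t = 9 − 1·(-16) = 25  (check: 296·(-14) + 166·25 = 6)
  q = 1: r = 2, s = 9 − 1·(-14) = 23, t = -16 − 1·25 = -41  (check: 296·23 + 166·(-41) = 2)
The row with r = 2 (the gcd) gives the Bezout coefficients s = 23, t = -41.
Result: 296 · (23) + 166 · (-41) = 2.

gcd(296, 166) = 2; s = 23, t = -41 (check: 296·23 + 166·(-41) = 2).


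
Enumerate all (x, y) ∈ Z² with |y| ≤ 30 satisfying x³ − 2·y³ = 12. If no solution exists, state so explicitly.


The equation is x³ - 2y³ = 12. For fixed y, x³ = 2·y³ + 12, so a solution requires the RHS to be a perfect cube.
Strategy: iterate y from -30 to 30, compute RHS = 2·y³ + 12, and check whether it is a (positive or negative) perfect cube.
Check small values of y:
  y = 0: RHS = 12 is not a perfect cube.
  y = 1: RHS = 14 is not a perfect cube.
  y = -1: RHS = 10 is not a perfect cube.
  y = 2: RHS = 28 is not a perfect cube.
  y = -2: RHS = -4 is not a perfect cube.
  y = 3: RHS = 66 is not a perfect cube.
  y = -3: RHS = -42 is not a perfect cube.
Continuing the search up to |y| = 30 finds no solutions either.
No (x, y) in the scanned range satisfies the equation.

No integer solutions with |y| ≤ 30.


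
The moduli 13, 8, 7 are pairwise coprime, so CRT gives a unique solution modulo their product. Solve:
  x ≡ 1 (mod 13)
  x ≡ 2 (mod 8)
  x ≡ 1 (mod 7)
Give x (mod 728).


Moduli 13, 8, 7 are pairwise coprime; by CRT there is a unique solution modulo M = 13 · 8 · 7 = 728.
Solve pairwise, accumulating the modulus:
  Start with x ≡ 1 (mod 13).
  Combine with x ≡ 2 (mod 8): since gcd(13, 8) = 1, we get a unique residue mod 104.
    Write x = 1 + 13·t and substitute into x ≡ 2 (mod 8): 13·t ≡ 2 − 1 = 1 (mod 8).
    Reduce coefficients mod 8: 5·t ≡ 1 (mod 8).
    The inverse of 5 mod 8 is 5 (since 5·5 = 25 = 3·8 + 1), so t ≡ 5·1 = 5 ≡ 5 (mod 8).
    Then x = 1 + 13·5 = 66, valid modulo lcm(13, 8) = 104: x ≡ 66 (mod 104).
  Combine with x ≡ 1 (mod 7): since gcd(104, 7) = 1, we get a unique residue mod 728.
    Write x = 66 + 104·t and substitute into x ≡ 1 (mod 7): 104·t ≡ 1 − 66 = -65 (mod 7).
    Reduce coefficients mod 7: 6·t ≡ 5 (mod 7).
    The inverse of 6 mod 7 is 6 (since 6·6 = 36 = 5·7 + 1), so t ≡ 6·5 = 30 ≡ 2 (mod 7).
    Then x = 66 + 104·2 = 274, valid modulo lcm(104, 7) = 728: x ≡ 274 (mod 728).
Verify: 274 mod 13 = 1 ✓, 274 mod 8 = 2 ✓, 274 mod 7 = 1 ✓.

x ≡ 274 (mod 728).
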